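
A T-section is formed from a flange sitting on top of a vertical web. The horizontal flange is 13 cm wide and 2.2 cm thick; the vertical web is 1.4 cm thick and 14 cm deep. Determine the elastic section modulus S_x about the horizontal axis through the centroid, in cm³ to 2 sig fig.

Split into non-overlapping primitives; take the origin at the lower-left of the bounding box.
Flange: 13 × 2.2, A = 28.6 cm², y = 15.1 cm, Ī = 11.54 cm⁴.
Web: 1.4 × 14, A = 19.6 cm², y = 7 cm, Ī = 320.1 cm⁴.
Centroid: ȳ = ΣA·y / ΣA = 11.81 cm.
Transfer each piece to the horizontal axis through the centroid using Ī + A·d² with d = y − 11.81:
  flange: d = 3.294 cm → contributes +321.8 cm⁴
  web: d = -4.806 cm → contributes +772.9 cm⁴
Total I = 1 095 cm⁴.
Extreme fibre distance c = 11.81 cm; S = I/c = 92.72 cm³.

S_x ≈ 93 cm³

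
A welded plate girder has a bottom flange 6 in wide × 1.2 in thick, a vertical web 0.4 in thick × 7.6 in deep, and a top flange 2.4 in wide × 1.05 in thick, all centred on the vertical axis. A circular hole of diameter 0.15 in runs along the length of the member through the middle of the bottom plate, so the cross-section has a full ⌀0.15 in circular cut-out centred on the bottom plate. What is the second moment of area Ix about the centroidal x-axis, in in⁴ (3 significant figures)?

Break the section into simple shapes (no overlaps), measuring from the bottom-left corner of the bounding box.
Bottom plate: 6 × 1.2, A = 7.2 in², y = 0.6 in, Ī = 0.864 in⁴.
Web plate: 0.4 × 7.6, A = 3.04 in², y = 5 in, Ī = 14.633 in⁴.
Top plate: 2.4 × 1.05, A = 2.52 in², y = 9.325 in, Ī = 0.23153 in⁴.
Hole (subtracted): ⌀0.15, A = 0.017671 in², y = 0.6 in, Ī = 0.00002485 in⁴.
Centroid: ȳ = ΣA·y / ΣA = 3.3752 in.
Transfer each piece to the centroidal x-axis using Ī + A·d² with d = y − 3.3752:
  bottom plate: d = -2.7752 in → contributes +56.318 in⁴
  web plate: d = 1.6248 in → contributes +22.658 in⁴
  top plate: d = 5.9498 in → contributes +89.439 in⁴
  hole: d = -2.7752 in → contributes −0.13613 in⁴
Total I = 168.28 in⁴.

Ix ≈ 168 in⁴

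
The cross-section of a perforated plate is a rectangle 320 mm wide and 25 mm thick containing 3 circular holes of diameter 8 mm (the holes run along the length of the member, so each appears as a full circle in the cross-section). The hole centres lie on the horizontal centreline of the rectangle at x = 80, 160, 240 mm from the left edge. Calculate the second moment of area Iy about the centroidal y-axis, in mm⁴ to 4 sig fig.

Break the section into simple shapes (no overlaps), measuring from the bottom-left corner of the bounding box.
Plate: 320 × 25, A = 8 000 mm², x = 160 mm, Ī = 68 266 667 mm⁴.
Hole 1 (subtracted): ⌀8, A = 50.2655 mm², x = 80 mm, Ī = 201.062 mm⁴.
Hole 2 (subtracted): ⌀8, A = 50.2655 mm², x = 160 mm, Ī = 201.062 mm⁴.
Hole 3 (subtracted): ⌀8, A = 50.2655 mm², x = 240 mm, Ī = 201.062 mm⁴.
By symmetry the centroid is at mid-width, x̄ = 160 mm.
Transfer each piece to the centroidal y-axis using Ī + A·d² with d = x − 160:
  plate: d = 0 mm → contributes +68 266 667 mm⁴
  hole 1: d = -80 mm → contributes −321 900 mm⁴
  hole 2: d = 0 mm → contributes −201.062 mm⁴
  hole 3: d = 80 mm → contributes −321 900 mm⁴
Total I = 67 622 665 mm⁴.

Iy ≈ 6.762 × 10⁷ mm⁴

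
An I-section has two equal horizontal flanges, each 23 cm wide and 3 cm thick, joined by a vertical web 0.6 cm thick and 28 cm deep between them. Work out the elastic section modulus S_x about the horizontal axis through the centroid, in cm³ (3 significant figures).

Split into non-overlapping primitives; take the origin at the lower-left of the bounding box.
Bottom flange: 23 × 3, A = 69 cm², y = 1.5 cm, Ī = 51.75 cm⁴.
Web: 0.6 × 28, A = 16.8 cm², y = 17 cm, Ī = 1097.6 cm⁴.
Top flange: 23 × 3, A = 69 cm², y = 32.5 cm, Ī = 51.75 cm⁴.
By symmetry the centroid is at mid-height, ȳ = 17 cm.
Transfer each piece to the horizontal axis through the centroid using Ī + A·d² with d = y − 17:
  bottom flange: d = -15.5 cm → contributes +16 629 cm⁴
  web: d = 0 cm → contributes +1097.6 cm⁴
  top flange: d = 15.5 cm → contributes +16 629 cm⁴
Total I = 34 356 cm⁴.
Extreme fibre distance c = 17 cm; S = I/c = 2020.9 cm³.

S_x ≈ 2020 cm³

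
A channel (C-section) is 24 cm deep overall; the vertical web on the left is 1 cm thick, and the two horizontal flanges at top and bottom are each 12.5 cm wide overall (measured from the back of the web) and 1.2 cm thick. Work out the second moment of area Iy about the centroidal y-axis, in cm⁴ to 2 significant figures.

Iy ≈ 810 cm⁴

Decompose the section into non-overlapping parts with the origin at the bottom-left of its bounding rectangle.
Web: 1 × 24, A = 24 cm², x = 0.5 cm, Ī = 2 cm⁴.
Top flange (beyond web): 11.5 × 1.2, A = 13.8 cm², x = 6.75 cm, Ī = 152.1 cm⁴.
Bottom flange (beyond web): 11.5 × 1.2, A = 13.8 cm², x = 6.75 cm, Ī = 152.1 cm⁴.
Centroid: x̄ = ΣA·x / ΣA = 3.843 cm.
Transfer each piece to the centroidal y-axis using Ī + A·d² with d = x − 3.843:
  web: d = -3.343 cm → contributes +270.2 cm⁴
  top flange (beyond web): d = 2.907 cm → contributes +268.7 cm⁴
  bottom flange (beyond web): d = 2.907 cm → contributes +268.7 cm⁴
Total I = 807.6 cm⁴.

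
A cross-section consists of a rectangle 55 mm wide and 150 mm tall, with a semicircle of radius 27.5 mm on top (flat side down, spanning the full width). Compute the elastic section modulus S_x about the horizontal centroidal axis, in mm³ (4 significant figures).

Decompose the section into non-overlapping parts with the origin at the bottom-left of its bounding rectangle.
Rectangular body: 55 × 150, A = 8 250 mm², y = 75 mm, Ī = 15 468 750 mm⁴.
Semicircular cap: semicircle r = 27.5, A = 1187.91 mm², y = 161.671 mm, Ī = 62771.5 mm⁴.
Centroid: ȳ = ΣA·y / ΣA = 85.909 mm.
Transfer each piece to the horizontal centroidal axis using Ī + A·d² with d = y − 85.909:
  rectangular body: d = -10.909 mm → contributes +16 450 551 mm⁴
  semicircular cap: d = 75.7624 mm → contributes +6 881 326 mm⁴
Total I = 23 331 877 mm⁴.
Extreme fibre distance c = 91.591 mm; S = I/c = 254 740 mm³.

S_x ≈ 2.547 × 10⁵ mm³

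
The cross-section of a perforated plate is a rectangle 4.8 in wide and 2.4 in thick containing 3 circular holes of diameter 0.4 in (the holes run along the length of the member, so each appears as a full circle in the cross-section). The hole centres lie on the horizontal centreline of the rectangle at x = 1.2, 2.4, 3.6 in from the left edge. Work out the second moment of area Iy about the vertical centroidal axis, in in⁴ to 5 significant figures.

Treat the section as a set of non-overlapping primitives; coordinates are from the bounding-box lower-left.
Plate: 4.8 × 2.4, A = 11.52 in², x = 2.4 in, Ī = 22.1184 in⁴.
Hole 1 (subtracted): ⌀0.4, A = 0.1256637 in², x = 1.2 in, Ī = 0.001256637 in⁴.
Hole 2 (subtracted): ⌀0.4, A = 0.1256637 in², x = 2.4 in, Ī = 0.001256637 in⁴.
Hole 3 (subtracted): ⌀0.4, A = 0.1256637 in², x = 3.6 in, Ī = 0.001256637 in⁴.
By symmetry the centroid is at mid-width, x̄ = 2.4 in.
Transfer each piece to the vertical centroidal axis using Ī + A·d² with d = x − 2.4:
  plate: d = 0 in → contributes +22.1184 in⁴
  hole 1: d = -1.2 in → contributes −0.1822124 in⁴
  hole 2: d = 0 in → contributes −0.001256637 in⁴
  hole 3: d = 1.2 in → contributes −0.1822124 in⁴
Total I = 21.75272 in⁴.

Iy ≈ 21.753 in⁴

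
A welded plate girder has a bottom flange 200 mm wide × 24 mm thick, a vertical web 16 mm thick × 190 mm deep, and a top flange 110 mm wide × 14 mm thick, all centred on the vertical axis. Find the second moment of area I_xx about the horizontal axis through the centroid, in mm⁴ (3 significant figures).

Decompose the section into non-overlapping parts with the origin at the bottom-left of its bounding rectangle.
Bottom plate: 200 × 24, A = 4 800 mm², y = 12 mm, Ī = 230 400 mm⁴.
Web plate: 16 × 190, A = 3 040 mm², y = 119 mm, Ī = 9 145 333 mm⁴.
Top plate: 110 × 14, A = 1 540 mm², y = 221 mm, Ī = 25 153 mm⁴.
Centroid: ȳ = ΣA·y / ΣA = 80.991 mm.
Transfer each piece to the horizontal axis through the centroid using Ī + A·d² with d = y − 80.991:
  bottom plate: d = -68.991 mm → contributes +23 077 551 mm⁴
  web plate: d = 38.009 mm → contributes +13 537 064 mm⁴
  top plate: d = 140.01 mm → contributes +30 212 831 mm⁴
Total I = 66 827 446 mm⁴.

I_xx ≈ 6.68 × 10⁷ mm⁴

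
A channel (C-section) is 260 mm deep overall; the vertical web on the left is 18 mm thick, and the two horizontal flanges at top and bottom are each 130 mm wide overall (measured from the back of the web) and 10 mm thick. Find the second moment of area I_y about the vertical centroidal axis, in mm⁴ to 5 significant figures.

Treat the section as a set of non-overlapping primitives; coordinates are from the bounding-box lower-left.
Web: 18 × 260, A = 4 680 mm², x = 9 mm, Ī = 126 360 mm⁴.
Top flange (beyond web): 112 × 10, A = 1 120 mm², x = 74 mm, Ī = 1 170 773 mm⁴.
Bottom flange (beyond web): 112 × 10, A = 1 120 mm², x = 74 mm, Ī = 1 170 773 mm⁴.
Centroid: x̄ = ΣA·x / ΣA = 30.04046 mm.
Transfer each piece to the vertical centroidal axis using Ī + A·d² with d = x − 30.04046:
  web: d = -21.04046 mm → contributes +2 198 201 mm⁴
  top flange (beyond web): d = 43.95954 mm → contributes +3 335 107 mm⁴
  bottom flange (beyond web): d = 43.95954 mm → contributes +3 335 107 mm⁴
Total I = 8 868 415 mm⁴.

I_y ≈ 8.8684 × 10⁶ mm⁴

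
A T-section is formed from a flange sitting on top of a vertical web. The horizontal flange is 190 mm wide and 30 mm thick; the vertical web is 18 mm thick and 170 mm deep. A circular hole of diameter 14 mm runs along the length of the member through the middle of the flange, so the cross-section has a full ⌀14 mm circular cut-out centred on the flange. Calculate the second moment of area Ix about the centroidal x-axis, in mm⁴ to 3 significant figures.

Ix ≈ 2.75 × 10⁷ mm⁴

Break the section into simple shapes (no overlaps), measuring from the bottom-left corner of the bounding box.
Flange: 190 × 30, A = 5 700 mm², y = 185 mm, Ī = 427 500 mm⁴.
Web: 18 × 170, A = 3 060 mm², y = 85 mm, Ī = 7 369 500 mm⁴.
Hole (subtracted): ⌀14, A = 153.94 mm², y = 185 mm, Ī = 1885.7 mm⁴.
Centroid: ȳ = ΣA·y / ΣA = 149.44 mm.
Transfer each piece to the centroidal x-axis using Ī + A·d² with d = y − 149.44:
  flange: d = 35.556 mm → contributes +7 633 741 mm⁴
  web: d = -64.444 mm → contributes +20 077 638 mm⁴
  hole: d = 35.556 mm → contributes −196 502 mm⁴
Total I = 27 514 877 mm⁴.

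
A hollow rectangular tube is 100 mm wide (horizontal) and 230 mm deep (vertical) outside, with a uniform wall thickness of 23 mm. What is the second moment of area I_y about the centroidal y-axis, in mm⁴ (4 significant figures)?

Treat the section as a set of non-overlapping primitives; coordinates are from the bounding-box lower-left.
Outer rectangle: 100 × 230, A = 23 000 mm², x = 50 mm, Ī = 19 166 667 mm⁴.
Inner void (subtracted): 54 × 184, A = 9 936 mm², x = 50 mm, Ī = 2 414 448 mm⁴.
By symmetry the centroid is at mid-width, x̄ = 50 mm.
All pieces are centred on the centroidal y-axis, so I = ΣĪ (holes subtracted) = 16 752 219 mm⁴.

I_y ≈ 1.675 × 10⁷ mm⁴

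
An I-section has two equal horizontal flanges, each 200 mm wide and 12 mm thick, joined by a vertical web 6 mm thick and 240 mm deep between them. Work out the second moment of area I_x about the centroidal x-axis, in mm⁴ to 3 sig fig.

I_x ≈ 8.32 × 10⁷ mm⁴

Treat the section as a set of non-overlapping primitives; coordinates are from the bounding-box lower-left.
Bottom flange: 200 × 12, A = 2 400 mm², y = 6 mm, Ī = 28 800 mm⁴.
Web: 6 × 240, A = 1 440 mm², y = 132 mm, Ī = 6 912 000 mm⁴.
Top flange: 200 × 12, A = 2 400 mm², y = 258 mm, Ī = 28 800 mm⁴.
By symmetry the centroid is at mid-height, ȳ = 132 mm.
Transfer each piece to the centroidal x-axis using Ī + A·d² with d = y − 132:
  bottom flange: d = -126 mm → contributes +38 131 200 mm⁴
  web: d = 0 mm → contributes +6 912 000 mm⁴
  top flange: d = 126 mm → contributes +38 131 200 mm⁴
Total I = 83 174 400 mm⁴.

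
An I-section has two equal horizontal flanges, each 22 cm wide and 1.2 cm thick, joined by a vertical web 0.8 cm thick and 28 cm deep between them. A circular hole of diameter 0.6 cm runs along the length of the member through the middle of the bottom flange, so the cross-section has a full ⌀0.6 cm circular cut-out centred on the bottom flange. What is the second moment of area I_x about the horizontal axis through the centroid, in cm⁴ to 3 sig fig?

Decompose the section into non-overlapping parts with the origin at the bottom-left of its bounding rectangle.
Bottom flange: 22 × 1.2, A = 26.4 cm², y = 0.6 cm, Ī = 3.168 cm⁴.
Web: 0.8 × 28, A = 22.4 cm², y = 15.2 cm, Ī = 1463.5 cm⁴.
Top flange: 22 × 1.2, A = 26.4 cm², y = 29.8 cm, Ī = 3.168 cm⁴.
Hole (subtracted): ⌀0.6, A = 0.28274 cm², y = 0.6 cm, Ī = 0.0063617 cm⁴.
Centroid: ȳ = ΣA·y / ΣA = 15.255 cm.
Transfer each piece to the horizontal axis through the centroid using Ī + A·d² with d = y − 15.255:
  bottom flange: d = -14.655 cm → contributes +5673.1 cm⁴
  web: d = -0.055101 cm → contributes +1463.5 cm⁴
  top flange: d = 14.545 cm → contributes +5588.2 cm⁴
  hole: d = -14.655 cm → contributes −60.732 cm⁴
Total I = 12 664 cm⁴.

I_x ≈ 1.27 × 10⁴ cm⁴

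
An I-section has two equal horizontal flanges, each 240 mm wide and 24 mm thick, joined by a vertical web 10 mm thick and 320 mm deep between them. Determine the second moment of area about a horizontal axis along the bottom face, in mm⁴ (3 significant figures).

I_base ≈ 8.67 × 10⁸ mm⁴

Treat the section as a set of non-overlapping primitives; coordinates are from the bounding-box lower-left.
Bottom flange: 240 × 24, A = 5 760 mm², y = 12 mm, Ī = 276 480 mm⁴.
Web: 10 × 320, A = 3 200 mm², y = 184 mm, Ī = 27 306 667 mm⁴.
Top flange: 240 × 24, A = 5 760 mm², y = 356 mm, Ī = 276 480 mm⁴.
Transfer each piece to a horizontal axis along the bottom face using Ī + A·d² with d = y − 0:
  bottom flange: d = 12 mm → contributes +1 105 920 mm⁴
  web: d = 184 mm → contributes +135 645 867 mm⁴
  top flange: d = 356 mm → contributes +730 275 840 mm⁴
Total I = 867 027 627 mm⁴.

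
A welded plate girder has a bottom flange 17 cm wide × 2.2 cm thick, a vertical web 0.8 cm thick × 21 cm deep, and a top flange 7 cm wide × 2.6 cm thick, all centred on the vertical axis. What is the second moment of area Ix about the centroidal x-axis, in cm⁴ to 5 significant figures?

Ix ≈ 7546.5 cm⁴

Treat the section as a set of non-overlapping primitives; coordinates are from the bounding-box lower-left.
Bottom plate: 17 × 2.2, A = 37.4 cm², y = 1.1 cm, Ī = 15.08467 cm⁴.
Web plate: 0.8 × 21, A = 16.8 cm², y = 12.7 cm, Ī = 617.4 cm⁴.
Top plate: 7 × 2.6, A = 18.2 cm², y = 24.5 cm, Ī = 10.25267 cm⁴.
Centroid: ȳ = ΣA·y / ΣA = 9.674033 cm.
Transfer each piece to the centroidal x-axis using Ī + A·d² with d = y − 9.674033:
  bottom plate: d = -8.574033 cm → contributes +2764.51 cm⁴
  web plate: d = 3.025967 cm → contributes +771.2288 cm⁴
  top plate: d = 14.82597 cm → contributes +4010.782 cm⁴
Total I = 7546.521 cm⁴.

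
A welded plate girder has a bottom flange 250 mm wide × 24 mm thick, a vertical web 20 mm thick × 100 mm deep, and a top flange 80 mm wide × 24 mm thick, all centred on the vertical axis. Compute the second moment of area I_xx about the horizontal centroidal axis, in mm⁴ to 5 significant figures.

I_xx ≈ 2.6041 × 10⁷ mm⁴

Treat the section as a set of non-overlapping primitives; coordinates are from the bounding-box lower-left.
Bottom plate: 250 × 24, A = 6 000 mm², y = 12 mm, Ī = 288 000 mm⁴.
Web plate: 20 × 100, A = 2 000 mm², y = 74 mm, Ī = 1 666 667 mm⁴.
Top plate: 80 × 24, A = 1 920 mm², y = 136 mm, Ī = 92 160 mm⁴.
Centroid: ȳ = ΣA·y / ΣA = 48.5 mm.
Transfer each piece to the horizontal centroidal axis using Ī + A·d² with d = y − 48.5:
  bottom plate: d = -36.5 mm → contributes +8 281 500 mm⁴
  web plate: d = 25.5 mm → contributes +2 967 167 mm⁴
  top plate: d = 87.5 mm → contributes +14 792 160 mm⁴
Total I = 26 040 827 mm⁴.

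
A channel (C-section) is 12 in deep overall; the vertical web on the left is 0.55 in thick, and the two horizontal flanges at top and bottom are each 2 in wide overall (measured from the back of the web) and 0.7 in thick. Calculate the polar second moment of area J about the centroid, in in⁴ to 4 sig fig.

J ≈ 146.2 in⁴

Decompose the section into non-overlapping parts with the origin at the bottom-left of its bounding rectangle.
Web: 0.55 × 12, A = 6.6 in², y = 6 in, Ī = 79.2 in⁴.
Top flange (beyond web): 1.45 × 0.7, A = 1.015 in², y = 11.65 in, Ī = 0.0414458 in⁴.
Bottom flange (beyond web): 1.45 × 0.7, A = 1.015 in², y = 0.35 in, Ī = 0.0414458 in⁴.
By symmetry the centroid is at mid-height, ȳ = 6 in.
Transfer each piece to the centroidal x-axis using Ī + A·d² with d = y − 6:
  web: d = 0 in → contributes +79.2 in⁴
  top flange (beyond web): d = 5.65 in → contributes +32.4428 in⁴
  bottom flange (beyond web): d = -5.65 in → contributes +32.4428 in⁴
Total I = 144.086 in⁴.
For the y-axis: x̄ = 0.510226 in.
Repeating about the centroidal y-axis gives I_y = 2.07454 in⁴.
Polar second moment: J = I_x + I_y = 146.16 in⁴.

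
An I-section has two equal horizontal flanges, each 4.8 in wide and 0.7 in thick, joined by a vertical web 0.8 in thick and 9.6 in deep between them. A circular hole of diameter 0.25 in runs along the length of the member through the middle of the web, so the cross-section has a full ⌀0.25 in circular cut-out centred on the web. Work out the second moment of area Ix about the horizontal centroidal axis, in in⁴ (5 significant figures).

Ix ≈ 237.49 in⁴

Decompose the section into non-overlapping parts with the origin at the bottom-left of its bounding rectangle.
Bottom flange: 4.8 × 0.7, A = 3.36 in², y = 0.35 in, Ī = 0.1372 in⁴.
Web: 0.8 × 9.6, A = 7.68 in², y = 5.5 in, Ī = 58.9824 in⁴.
Top flange: 4.8 × 0.7, A = 3.36 in², y = 10.65 in, Ī = 0.1372 in⁴.
Hole (subtracted): ⌀0.25, A = 0.04908739 in², y = 5.5 in, Ī = 0.0001917476 in⁴.
By symmetry the centroid is at mid-height, ȳ = 5.5 in.
Transfer each piece to the horizontal centroidal axis using Ī + A·d² with d = y − 5.5:
  bottom flange: d = -5.15 in → contributes +89.2528 in⁴
  web: d = 0 in → contributes +58.9824 in⁴
  top flange: d = 5.15 in → contributes +89.2528 in⁴
  hole: d = 0 in → contributes −0.0001917476 in⁴
Total I = 237.4878 in⁴.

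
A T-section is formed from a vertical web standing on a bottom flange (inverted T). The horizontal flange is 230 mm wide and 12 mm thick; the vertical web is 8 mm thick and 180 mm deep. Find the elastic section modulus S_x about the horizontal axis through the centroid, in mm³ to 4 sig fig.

Break the section into simple shapes (no overlaps), measuring from the bottom-left corner of the bounding box.
Flange: 230 × 12, A = 2 760 mm², y = 6 mm, Ī = 33 120 mm⁴.
Web: 8 × 180, A = 1 440 mm², y = 102 mm, Ī = 3 888 000 mm⁴.
Centroid: ȳ = ΣA·y / ΣA = 38.9143 mm.
Transfer each piece to the horizontal axis through the centroid using Ī + A·d² with d = y − 38.9143:
  flange: d = -32.9143 mm → contributes +3 023 167 mm⁴
  web: d = 63.0857 mm → contributes +9 618 923 mm⁴
Total I = 12 642 089 mm⁴.
Extreme fibre distance c = 153.086 mm; S = I/c = 82581.8 mm³.

S_x ≈ 8.258 × 10⁴ mm³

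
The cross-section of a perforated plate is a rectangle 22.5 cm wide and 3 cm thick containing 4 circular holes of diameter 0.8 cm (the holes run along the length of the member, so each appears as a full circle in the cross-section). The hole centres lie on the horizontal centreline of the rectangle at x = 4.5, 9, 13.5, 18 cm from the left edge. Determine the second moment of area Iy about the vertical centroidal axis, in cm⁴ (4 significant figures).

Iy ≈ 2797 cm⁴

Treat the section as a set of non-overlapping primitives; coordinates are from the bounding-box lower-left.
Plate: 22.5 × 3, A = 67.5 cm², x = 11.25 cm, Ī = 2847.66 cm⁴.
Hole 1 (subtracted): ⌀0.8, A = 0.502655 cm², x = 4.5 cm, Ī = 0.0201062 cm⁴.
Hole 2 (subtracted): ⌀0.8, A = 0.502655 cm², x = 9 cm, Ī = 0.0201062 cm⁴.
Hole 3 (subtracted): ⌀0.8, A = 0.502655 cm², x = 13.5 cm, Ī = 0.0201062 cm⁴.
Hole 4 (subtracted): ⌀0.8, A = 0.502655 cm², x = 18 cm, Ī = 0.0201062 cm⁴.
By symmetry the centroid is at mid-width, x̄ = 11.25 cm.
Transfer each piece to the vertical centroidal axis using Ī + A·d² with d = x − 11.25:
  plate: d = 0 cm → contributes +2847.66 cm⁴
  hole 1: d = -6.75 cm → contributes −22.9223 cm⁴
  hole 2: d = -2.25 cm → contributes −2.5648 cm⁴
  hole 3: d = 2.25 cm → contributes −2.5648 cm⁴
  hole 4: d = 6.75 cm → contributes −22.9223 cm⁴
Total I = 2796.68 cm⁴.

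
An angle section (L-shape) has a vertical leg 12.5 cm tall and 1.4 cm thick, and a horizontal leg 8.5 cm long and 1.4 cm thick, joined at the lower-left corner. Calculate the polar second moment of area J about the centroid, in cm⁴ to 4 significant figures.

J ≈ 583.9 cm⁴

Split into non-overlapping primitives; take the origin at the lower-left of the bounding box.
Vertical leg: 1.4 × 12.5, A = 17.5 cm², y = 6.25 cm, Ī = 227.865 cm⁴.
Horizontal leg (remainder): 7.1 × 1.4, A = 9.94 cm², y = 0.7 cm, Ī = 1.62353 cm⁴.
Centroid: ȳ = ΣA·y / ΣA = 4.23954 cm.
Transfer each piece to the centroidal x-axis using Ī + A·d² with d = y − 4.23954:
  vertical leg: d = 2.01046 cm → contributes +298.599 cm⁴
  horizontal leg (remainder): d = -3.53954 cm → contributes +126.155 cm⁴
Total I = 424.754 cm⁴.
For the y-axis: x̄ = 2.23954 cm.
Repeating about the centroidal y-axis gives I_y = 159.118 cm⁴.
Polar second moment: J = I_x + I_y = 583.872 cm⁴.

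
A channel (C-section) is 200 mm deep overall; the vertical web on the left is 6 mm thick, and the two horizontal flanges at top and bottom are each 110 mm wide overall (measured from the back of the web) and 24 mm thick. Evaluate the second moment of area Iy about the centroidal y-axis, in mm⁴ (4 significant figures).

Iy ≈ 7.430 × 10⁶ mm⁴

Break the section into simple shapes (no overlaps), measuring from the bottom-left corner of the bounding box.
Web: 6 × 200, A = 1 200 mm², x = 3 mm, Ī = 3 600 mm⁴.
Top flange (beyond web): 104 × 24, A = 2 496 mm², x = 58 mm, Ī = 2 249 728 mm⁴.
Bottom flange (beyond web): 104 × 24, A = 2 496 mm², x = 58 mm, Ī = 2 249 728 mm⁴.
Centroid: x̄ = ΣA·x / ΣA = 47.3411 mm.
Transfer each piece to the centroidal y-axis using Ī + A·d² with d = x − 47.3411:
  web: d = -44.3411 mm → contributes +2 362 958 mm⁴
  top flange (beyond web): d = 10.6589 mm → contributes +2 533 305 mm⁴
  bottom flange (beyond web): d = 10.6589 mm → contributes +2 533 305 mm⁴
Total I = 7 429 568 mm⁴.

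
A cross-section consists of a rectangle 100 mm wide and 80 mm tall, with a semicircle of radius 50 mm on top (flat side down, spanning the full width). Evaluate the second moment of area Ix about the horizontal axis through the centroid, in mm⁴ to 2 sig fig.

Ix ≈ 1.5 × 10⁷ mm⁴

Break the section into simple shapes (no overlaps), measuring from the bottom-left corner of the bounding box.
Rectangular body: 100 × 80, A = 8 000 mm², y = 40 mm, Ī = 4 266 667 mm⁴.
Semicircular cap: semicircle r = 50, A = 3 927 mm², y = 101.2 mm, Ī = 685 981 mm⁴.
Centroid: ȳ = ΣA·y / ΣA = 60.16 mm.
Transfer each piece to the horizontal axis through the centroid using Ī + A·d² with d = y − 60.16:
  rectangular body: d = -20.16 mm → contributes +7 517 120 mm⁴
  semicircular cap: d = 41.06 mm → contributes +7 307 751 mm⁴
Total I = 14 824 871 mm⁴.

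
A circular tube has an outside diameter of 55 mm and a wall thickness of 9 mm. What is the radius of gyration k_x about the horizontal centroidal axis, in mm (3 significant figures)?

Split into non-overlapping primitives; take the origin at the lower-left of the bounding box.
Outer circle: ⌀55, A = 2375.8 mm², y = 27.5 mm, Ī = 449 180 mm⁴.
Bore (subtracted): ⌀37, A = 1075.2 mm², y = 27.5 mm, Ī = 91 998 mm⁴.
By symmetry the centroid is at mid-height, ȳ = 27.5 mm.
All pieces are centred on the horizontal centroidal axis, so I = ΣĪ (holes subtracted) = 357 183 mm⁴.
Radius of gyration: k = √(I/A) = √(357 183 / 1300.6) = 16.572 mm.

k_x ≈ 16.6 mm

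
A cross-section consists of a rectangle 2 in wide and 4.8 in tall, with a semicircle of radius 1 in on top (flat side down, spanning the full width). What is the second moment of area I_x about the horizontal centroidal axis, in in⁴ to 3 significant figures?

Split into non-overlapping primitives; take the origin at the lower-left of the bounding box.
Rectangular body: 2 × 4.8, A = 9.6 in², y = 2.4 in, Ī = 18.432 in⁴.
Semicircular cap: semicircle r = 1, A = 1.5708 in², y = 5.2244 in, Ī = 0.10976 in⁴.
Centroid: ȳ = ΣA·y / ΣA = 2.7972 in.
Transfer each piece to the horizontal centroidal axis using Ī + A·d² with d = y − 2.7972:
  rectangular body: d = -0.39716 in → contributes +19.946 in⁴
  semicircular cap: d = 2.4273 in → contributes +9.3642 in⁴
Total I = 29.31 in⁴.

I_x ≈ 29.3 in⁴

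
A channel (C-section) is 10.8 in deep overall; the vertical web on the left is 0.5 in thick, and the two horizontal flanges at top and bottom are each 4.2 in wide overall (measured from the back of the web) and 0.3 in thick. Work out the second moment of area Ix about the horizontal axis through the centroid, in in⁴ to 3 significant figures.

Split into non-overlapping primitives; take the origin at the lower-left of the bounding box.
Web: 0.5 × 10.8, A = 5.4 in², y = 5.4 in, Ī = 52.488 in⁴.
Top flange (beyond web): 3.7 × 0.3, A = 1.11 in², y = 10.65 in, Ī = 0.008325 in⁴.
Bottom flange (beyond web): 3.7 × 0.3, A = 1.11 in², y = 0.15 in, Ī = 0.008325 in⁴.
By symmetry the centroid is at mid-height, ȳ = 5.4 in.
Transfer each piece to the horizontal axis through the centroid using Ī + A·d² with d = y − 5.4:
  web: d = 0 in → contributes +52.488 in⁴
  top flange (beyond web): d = 5.25 in → contributes +30.603 in⁴
  bottom flange (beyond web): d = -5.25 in → contributes +30.603 in⁴
Total I = 113.69 in⁴.

Ix ≈ 114 in⁴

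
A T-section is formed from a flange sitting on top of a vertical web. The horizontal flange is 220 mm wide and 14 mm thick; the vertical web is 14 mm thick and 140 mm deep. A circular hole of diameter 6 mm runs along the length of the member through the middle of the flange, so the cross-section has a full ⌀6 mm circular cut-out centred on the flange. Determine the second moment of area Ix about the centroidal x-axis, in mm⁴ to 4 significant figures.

Split into non-overlapping primitives; take the origin at the lower-left of the bounding box.
Flange: 220 × 14, A = 3 080 mm², y = 147 mm, Ī = 50306.7 mm⁴.
Web: 14 × 140, A = 1 960 mm², y = 70 mm, Ī = 3 201 333 mm⁴.
Hole (subtracted): ⌀6, A = 28.2743 mm², y = 147 mm, Ī = 63.6173 mm⁴.
Centroid: ȳ = ΣA·y / ΣA = 116.887 mm.
Transfer each piece to the centroidal x-axis using Ī + A·d² with d = y − 116.887:
  flange: d = 30.1134 mm → contributes +2 843 299 mm⁴
  web: d = -46.8866 mm → contributes +7 510 109 mm⁴
  hole: d = 30.1134 mm → contributes −25703.2 mm⁴
Total I = 10 327 705 mm⁴.

Ix ≈ 1.033 × 10⁷ mm⁴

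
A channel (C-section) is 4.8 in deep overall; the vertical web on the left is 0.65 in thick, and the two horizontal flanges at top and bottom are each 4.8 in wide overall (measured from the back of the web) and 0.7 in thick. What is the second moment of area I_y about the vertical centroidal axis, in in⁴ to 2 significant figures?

I_y ≈ 20 in⁴

Split into non-overlapping primitives; take the origin at the lower-left of the bounding box.
Web: 0.65 × 4.8, A = 3.12 in², x = 0.325 in, Ī = 0.1099 in⁴.
Top flange (beyond web): 4.15 × 0.7, A = 2.905 in², x = 2.725 in, Ī = 4.169 in⁴.
Bottom flange (beyond web): 4.15 × 0.7, A = 2.905 in², x = 2.725 in, Ī = 4.169 in⁴.
Centroid: x̄ = ΣA·x / ΣA = 1.886 in.
Transfer each piece to the vertical centroidal axis using Ī + A·d² with d = x − 1.886:
  web: d = -1.561 in → contributes +7.717 in⁴
  top flange (beyond web): d = 0.8385 in → contributes +6.212 in⁴
  bottom flange (beyond web): d = 0.8385 in → contributes +6.212 in⁴
Total I = 20.14 in⁴.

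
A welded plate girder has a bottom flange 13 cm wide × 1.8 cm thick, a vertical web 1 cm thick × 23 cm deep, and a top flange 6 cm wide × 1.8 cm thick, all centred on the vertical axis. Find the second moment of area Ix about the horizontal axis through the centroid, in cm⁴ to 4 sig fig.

Ix ≈ 5855 cm⁴

Break the section into simple shapes (no overlaps), measuring from the bottom-left corner of the bounding box.
Bottom plate: 13 × 1.8, A = 23.4 cm², y = 0.9 cm, Ī = 6.318 cm⁴.
Web plate: 1 × 23, A = 23 cm², y = 13.3 cm, Ī = 1013.92 cm⁴.
Top plate: 6 × 1.8, A = 10.8 cm², y = 25.7 cm, Ī = 2.916 cm⁴.
Centroid: ȳ = ΣA·y / ΣA = 10.5685 cm.
Transfer each piece to the horizontal axis through the centroid using Ī + A·d² with d = y − 10.5685:
  bottom plate: d = -9.66853 cm → contributes +2193.76 cm⁴
  web plate: d = 2.73147 cm → contributes +1185.52 cm⁴
  top plate: d = 15.1315 cm → contributes +2475.7 cm⁴
Total I = 5854.98 cm⁴.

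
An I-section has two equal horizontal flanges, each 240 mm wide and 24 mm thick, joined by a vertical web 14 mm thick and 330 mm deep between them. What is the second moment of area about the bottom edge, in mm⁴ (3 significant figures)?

Decompose the section into non-overlapping parts with the origin at the bottom-left of its bounding rectangle.
Bottom flange: 240 × 24, A = 5 760 mm², y = 12 mm, Ī = 276 480 mm⁴.
Web: 14 × 330, A = 4 620 mm², y = 189 mm, Ī = 41 926 500 mm⁴.
Top flange: 240 × 24, A = 5 760 mm², y = 366 mm, Ī = 276 480 mm⁴.
Transfer each piece to the bottom edge using Ī + A·d² with d = y − 0:
  bottom flange: d = 12 mm → contributes +1 105 920 mm⁴
  web: d = 189 mm → contributes +206 957 520 mm⁴
  top flange: d = 366 mm → contributes +771 863 040 mm⁴
Total I = 979 926 480 mm⁴.

I_base ≈ 9.80 × 10⁸ mm⁴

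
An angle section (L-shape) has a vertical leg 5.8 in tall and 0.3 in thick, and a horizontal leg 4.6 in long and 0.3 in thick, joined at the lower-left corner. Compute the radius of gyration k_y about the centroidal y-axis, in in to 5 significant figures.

Decompose the section into non-overlapping parts with the origin at the bottom-left of its bounding rectangle.
Vertical leg: 0.3 × 5.8, A = 1.74 in², x = 0.15 in, Ī = 0.01305 in⁴.
Horizontal leg (remainder): 4.3 × 0.3, A = 1.29 in², x = 2.45 in, Ī = 1.987675 in⁴.
Centroid: x̄ = ΣA·x / ΣA = 1.129208 in.
Transfer each piece to the centroidal y-axis using Ī + A·d² with d = x − 1.129208:
  vertical leg: d = -0.9792079 in → contributes +1.681446 in⁴
  horizontal leg (remainder): d = 1.320792 in → contributes +4.238069 in⁴
Total I = 5.919515 in⁴.
Radius of gyration: k = √(I/A) = √(5.919515 / 3.03) = 1.397725 in.

k_y ≈ 1.3977 in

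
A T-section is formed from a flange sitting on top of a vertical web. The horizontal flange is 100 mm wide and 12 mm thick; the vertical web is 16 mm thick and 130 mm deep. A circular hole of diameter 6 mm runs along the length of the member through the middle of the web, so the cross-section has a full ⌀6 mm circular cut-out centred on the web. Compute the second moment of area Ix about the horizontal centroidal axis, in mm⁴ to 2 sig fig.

Ix ≈ 6.8 × 10⁶ mm⁴

Decompose the section into non-overlapping parts with the origin at the bottom-left of its bounding rectangle.
Flange: 100 × 12, A = 1 200 mm², y = 136 mm, Ī = 14 400 mm⁴.
Web: 16 × 130, A = 2 080 mm², y = 65 mm, Ī = 2 929 333 mm⁴.
Hole (subtracted): ⌀6, A = 28.27 mm², y = 65 mm, Ī = 63.62 mm⁴.
Centroid: ȳ = ΣA·y / ΣA = 91.2 mm.
Transfer each piece to the horizontal centroidal axis using Ī + A·d² with d = y − 91.2:
  flange: d = 44.8 mm → contributes +2 422 690 mm⁴
  web: d = -26.2 mm → contributes +4 357 289 mm⁴
  hole: d = -26.2 mm → contributes −19 474 mm⁴
Total I = 6 760 504 mm⁴.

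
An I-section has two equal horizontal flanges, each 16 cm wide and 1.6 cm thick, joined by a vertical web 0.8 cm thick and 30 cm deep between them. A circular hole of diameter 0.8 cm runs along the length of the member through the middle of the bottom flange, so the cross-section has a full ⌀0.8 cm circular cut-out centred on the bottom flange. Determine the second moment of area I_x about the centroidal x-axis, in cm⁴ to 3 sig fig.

I_x ≈ 1.45 × 10⁴ cm⁴

Split into non-overlapping primitives; take the origin at the lower-left of the bounding box.
Bottom flange: 16 × 1.6, A = 25.6 cm², y = 0.8 cm, Ī = 5.4613 cm⁴.
Web: 0.8 × 30, A = 24 cm², y = 16.6 cm, Ī = 1 800 cm⁴.
Top flange: 16 × 1.6, A = 25.6 cm², y = 32.4 cm, Ī = 5.4613 cm⁴.
Hole (subtracted): ⌀0.8, A = 0.50265 cm², y = 0.8 cm, Ī = 0.020106 cm⁴.
Centroid: ȳ = ΣA·y / ΣA = 16.706 cm.
Transfer each piece to the centroidal x-axis using Ī + A·d² with d = y − 16.706:
  bottom flange: d = -15.906 cm → contributes +6482.5 cm⁴
  web: d = -0.10632 cm → contributes +1800.3 cm⁴
  top flange: d = 15.694 cm → contributes +6310.5 cm⁴
  hole: d = -15.906 cm → contributes −127.2 cm⁴
Total I = 14 466 cm⁴.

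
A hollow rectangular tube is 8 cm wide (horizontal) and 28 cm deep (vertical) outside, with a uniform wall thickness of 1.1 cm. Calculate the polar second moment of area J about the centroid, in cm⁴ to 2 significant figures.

J ≈ 7100 cm⁴

Split into non-overlapping primitives; take the origin at the lower-left of the bounding box.
Outer rectangle: 8 × 28, A = 224 cm², y = 14 cm, Ī = 14 635 cm⁴.
Inner void (subtracted): 5.8 × 25.8, A = 149.6 cm², y = 14 cm, Ī = 8 301 cm⁴.
By symmetry the centroid is at mid-height, ȳ = 14 cm.
All pieces are centred on the centroidal x-axis, so I = ΣĪ (holes subtracted) = 6 334 cm⁴.
Repeating about the centroidal y-axis gives I_y = 775.2 cm⁴.
Polar second moment: J = I_x + I_y = 7 109 cm⁴.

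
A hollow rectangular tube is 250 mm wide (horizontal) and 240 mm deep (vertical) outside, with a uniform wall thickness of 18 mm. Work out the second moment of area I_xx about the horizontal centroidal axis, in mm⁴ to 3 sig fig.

Split into non-overlapping primitives; take the origin at the lower-left of the bounding box.
Outer rectangle: 250 × 240, A = 60 000 mm², y = 120 mm, Ī = 288 000 000 mm⁴.
Inner void (subtracted): 214 × 204, A = 43 656 mm², y = 120 mm, Ī = 151 399 008 mm⁴.
By symmetry the centroid is at mid-height, ȳ = 120 mm.
All pieces are centred on the horizontal centroidal axis, so I = ΣĪ (holes subtracted) = 136 600 992 mm⁴.

I_xx ≈ 1.37 × 10⁸ mm⁴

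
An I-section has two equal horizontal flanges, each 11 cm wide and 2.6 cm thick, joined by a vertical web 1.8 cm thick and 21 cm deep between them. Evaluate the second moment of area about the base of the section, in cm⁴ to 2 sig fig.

I_base ≈ 2.6 × 10⁴ cm⁴

Treat the section as a set of non-overlapping primitives; coordinates are from the bounding-box lower-left.
Bottom flange: 11 × 2.6, A = 28.6 cm², y = 1.3 cm, Ī = 16.11 cm⁴.
Web: 1.8 × 21, A = 37.8 cm², y = 13.1 cm, Ī = 1 389 cm⁴.
Top flange: 11 × 2.6, A = 28.6 cm², y = 24.9 cm, Ī = 16.11 cm⁴.
Transfer each piece to the base of the section using Ī + A·d² with d = y − 0:
  bottom flange: d = 1.3 cm → contributes +64.45 cm⁴
  web: d = 13.1 cm → contributes +7 876 cm⁴
  top flange: d = 24.9 cm → contributes +17 748 cm⁴
Total I = 25 689 cm⁴.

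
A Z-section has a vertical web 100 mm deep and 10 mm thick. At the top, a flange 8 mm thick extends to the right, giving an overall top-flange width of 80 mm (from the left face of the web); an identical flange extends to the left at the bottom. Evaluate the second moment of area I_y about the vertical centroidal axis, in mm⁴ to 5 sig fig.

I_y ≈ 2.2577 × 10⁶ mm⁴

Break the section into simple shapes (no overlaps), measuring from the bottom-left corner of the bounding box.
Web: 10 × 100, A = 1 000 mm², x = 75 mm, Ī = 8333.333 mm⁴.
Top flange (beyond web): 70 × 8, A = 560 mm², x = 115 mm, Ī = 228666.7 mm⁴.
Bottom flange (beyond web): 70 × 8, A = 560 mm², x = 35 mm, Ī = 228666.7 mm⁴.
Centroid: x̄ = ΣA·x / ΣA = 75 mm.
Transfer each piece to the vertical centroidal axis using Ī + A·d² with d = x − 75:
  web: d = 0 mm → contributes +8333.333 mm⁴
  top flange (beyond web): d = 40 mm → contributes +1 124 667 mm⁴
  bottom flange (beyond web): d = -40 mm → contributes +1 124 667 mm⁴
Total I = 2 257 667 mm⁴.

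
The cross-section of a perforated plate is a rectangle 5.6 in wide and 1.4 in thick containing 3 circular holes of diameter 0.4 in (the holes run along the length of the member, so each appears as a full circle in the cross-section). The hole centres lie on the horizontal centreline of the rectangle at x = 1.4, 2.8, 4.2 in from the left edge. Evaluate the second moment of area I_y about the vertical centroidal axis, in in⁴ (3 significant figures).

I_y ≈ 20.0 in⁴

Break the section into simple shapes (no overlaps), measuring from the bottom-left corner of the bounding box.
Plate: 5.6 × 1.4, A = 7.84 in², x = 2.8 in, Ī = 20.489 in⁴.
Hole 1 (subtracted): ⌀0.4, A = 0.12566 in², x = 1.4 in, Ī = 0.0012566 in⁴.
Hole 2 (subtracted): ⌀0.4, A = 0.12566 in², x = 2.8 in, Ī = 0.0012566 in⁴.
Hole 3 (subtracted): ⌀0.4, A = 0.12566 in², x = 4.2 in, Ī = 0.0012566 in⁴.
By symmetry the centroid is at mid-width, x̄ = 2.8 in.
Transfer each piece to the vertical centroidal axis using Ī + A·d² with d = x − 2.8:
  plate: d = 0 in → contributes +20.489 in⁴
  hole 1: d = -1.4 in → contributes −0.24756 in⁴
  hole 2: d = 0 in → contributes −0.0012566 in⁴
  hole 3: d = 1.4 in → contributes −0.24756 in⁴
Total I = 19.992 in⁴.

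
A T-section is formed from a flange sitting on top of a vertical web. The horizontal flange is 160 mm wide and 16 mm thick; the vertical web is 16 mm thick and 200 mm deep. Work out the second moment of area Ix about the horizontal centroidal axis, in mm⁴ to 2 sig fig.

Decompose the section into non-overlapping parts with the origin at the bottom-left of its bounding rectangle.
Flange: 160 × 16, A = 2 560 mm², y = 208 mm, Ī = 54 613 mm⁴.
Web: 16 × 200, A = 3 200 mm², y = 100 mm, Ī = 10 666 667 mm⁴.
Centroid: ȳ = ΣA·y / ΣA = 148 mm.
Transfer each piece to the horizontal centroidal axis using Ī + A·d² with d = y − 148:
  flange: d = 60 mm → contributes +9 270 613 mm⁴
  web: d = -48 mm → contributes +18 039 467 mm⁴
Total I = 27 310 080 mm⁴.

Ix ≈ 2.7 × 10⁷ mm⁴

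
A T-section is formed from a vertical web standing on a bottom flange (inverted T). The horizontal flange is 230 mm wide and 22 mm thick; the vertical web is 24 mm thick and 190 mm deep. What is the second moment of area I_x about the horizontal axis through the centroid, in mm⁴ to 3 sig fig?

Break the section into simple shapes (no overlaps), measuring from the bottom-left corner of the bounding box.
Flange: 230 × 22, A = 5 060 mm², y = 11 mm, Ī = 204 087 mm⁴.
Web: 24 × 190, A = 4 560 mm², y = 117 mm, Ī = 13 718 000 mm⁴.
Centroid: ȳ = ΣA·y / ΣA = 61.245 mm.
Transfer each piece to the horizontal axis through the centroid using Ī + A·d² with d = y − 61.245:
  flange: d = -50.245 mm → contributes +12 978 524 mm⁴
  web: d = 55.755 mm → contributes +27 893 143 mm⁴
Total I = 40 871 668 mm⁴.

I_x ≈ 4.09 × 10⁷ mm⁴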